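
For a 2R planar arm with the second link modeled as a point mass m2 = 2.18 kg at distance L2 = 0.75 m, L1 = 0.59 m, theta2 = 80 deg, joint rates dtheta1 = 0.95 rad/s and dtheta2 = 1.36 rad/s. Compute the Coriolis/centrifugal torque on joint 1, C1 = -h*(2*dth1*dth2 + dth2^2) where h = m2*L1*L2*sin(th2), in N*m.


h = m2*L1*L2*sin(th2) = 2.18*0.59*0.75*sin(80 deg) = 0.949995
C1 = -h*(2*0.95*1.36 + 1.36^2) = -0.949995*4.4336 = -4.2119

-4.2119 N*m


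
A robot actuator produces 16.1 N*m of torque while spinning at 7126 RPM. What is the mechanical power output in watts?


omega = 7126 * 2*pi/60 = 746.232975 rad/s
P = tau * omega = 16.1 * 746.232975 = 12014.3509

12014.3509 W


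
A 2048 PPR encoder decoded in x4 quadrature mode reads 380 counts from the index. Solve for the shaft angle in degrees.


angle = counts * 360 / (PPR*4) = 380 * 360 / 8192 = 16.6992

16.6992 degrees


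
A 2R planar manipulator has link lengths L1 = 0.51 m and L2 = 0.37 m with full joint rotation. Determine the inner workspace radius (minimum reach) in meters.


r_min = |L1 - L2| = |0.51 - 0.37| = 0.1400

0.1400 m


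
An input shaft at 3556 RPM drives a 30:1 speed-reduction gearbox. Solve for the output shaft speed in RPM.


omega_out = omega_in / N = 3556 / 30 = 118.5333

118.5333 RPM


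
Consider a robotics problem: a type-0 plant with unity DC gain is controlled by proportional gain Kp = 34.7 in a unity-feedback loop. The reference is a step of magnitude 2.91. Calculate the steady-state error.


e_ss = R/(1 + Kp) = 2.91/(1 + 34.7) = 2.91/35.7000 = 0.0815

0.0815


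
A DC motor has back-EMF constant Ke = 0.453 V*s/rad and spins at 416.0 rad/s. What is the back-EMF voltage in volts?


V_emf = Ke * omega = 0.453*416.0 = 188.4480

188.4480 V


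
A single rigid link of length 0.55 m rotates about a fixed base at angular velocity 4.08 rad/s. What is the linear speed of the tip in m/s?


v = L*omega = 0.55 * 4.08 = 2.2440

2.2440 m/s


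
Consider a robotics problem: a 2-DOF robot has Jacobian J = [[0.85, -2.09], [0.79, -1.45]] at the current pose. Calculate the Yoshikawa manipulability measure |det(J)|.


det(J) = 0.85*-1.45 - (-2.09)*(0.79) = 0.4186
|det(J)| = 0.4186

0.4186


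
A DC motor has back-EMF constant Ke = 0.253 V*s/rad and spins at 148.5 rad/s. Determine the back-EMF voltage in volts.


V_emf = Ke * omega = 0.253*148.5 = 37.5705

37.5705 V


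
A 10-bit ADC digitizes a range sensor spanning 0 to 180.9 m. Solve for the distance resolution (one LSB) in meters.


res = range / 2^n = 180.9/2^10 = 180.9/1024 = 0.1767

0.1767 m


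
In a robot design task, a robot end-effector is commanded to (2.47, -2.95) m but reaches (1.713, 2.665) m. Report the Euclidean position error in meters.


dx = 1.713 - (2.47) = -0.7570, dy = 2.665 - (-2.95) = 5.6150
err = sqrt(0.573049 + 31.528225) = 5.6658

5.6658 m


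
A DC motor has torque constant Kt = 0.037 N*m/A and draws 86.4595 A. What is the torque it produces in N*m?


tau = Kt * I = 0.037*86.4595 = 3.1990

3.1990 N*m


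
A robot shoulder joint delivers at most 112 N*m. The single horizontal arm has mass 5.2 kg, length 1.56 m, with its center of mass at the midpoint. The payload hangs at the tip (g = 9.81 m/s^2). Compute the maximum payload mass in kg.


tau_arm = m_arm*g*(L/2) = 5.2*9.81*1.56/2 = 39.7894 N*m
tau_payload = tau_max - tau_arm = 112 - 39.7894 = 72.2106
m_payload = tau_payload / (g*L) = 72.2106 / (9.81*1.56) = 4.7185

4.7185 kg


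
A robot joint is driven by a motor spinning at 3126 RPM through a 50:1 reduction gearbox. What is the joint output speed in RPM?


omega_joint = omega_motor / N = 3126 / 50 = 62.5200

62.5200 RPM


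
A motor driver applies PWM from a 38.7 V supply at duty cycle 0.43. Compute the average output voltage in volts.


V_avg = V_supply * D = 38.7*0.43 = 16.6410

16.6410 V


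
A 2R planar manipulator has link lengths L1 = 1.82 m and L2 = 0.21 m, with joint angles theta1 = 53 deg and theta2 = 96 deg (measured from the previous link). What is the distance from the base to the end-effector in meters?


x = L1*cos(th1) + L2*cos(th1+th2) = 0.915298
y = L1*sin(th1) + L2*sin(th1+th2) = 1.561675
d = sqrt(x^2 + y^2) = sqrt(0.837770 + 2.438829) = 1.8101

1.8101 m


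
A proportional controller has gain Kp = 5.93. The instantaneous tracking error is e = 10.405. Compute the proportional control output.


u_P = Kp * e = 5.93 * 10.405 = 61.7016

61.7016


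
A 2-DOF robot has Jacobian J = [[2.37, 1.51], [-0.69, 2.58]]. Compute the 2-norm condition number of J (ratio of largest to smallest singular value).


JJ^T eigenvalues: trace(JJ^T) = 15.0295, det(JJ^T) = det(J)^2 = 51.21549225
s_max^2 = (15.0295 + sqrt(21.02390125))/2 = 9.80734140
s_min^2 = (15.0295 - sqrt(21.02390125))/2 = 5.22215860
kappa = s_max/s_min = sqrt(9.80734140/5.22215860) = 1.3704

1.3704


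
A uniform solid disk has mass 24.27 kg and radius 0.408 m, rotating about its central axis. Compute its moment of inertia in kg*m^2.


I = (1/2)*m*R^2 = 0.5*24.27*0.408^2 = 2.0200

2.0200 kg*m^2


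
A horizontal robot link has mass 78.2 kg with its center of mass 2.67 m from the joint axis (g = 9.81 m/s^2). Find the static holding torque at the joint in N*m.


tau = m*g*L = 78.2 * 9.81 * 2.67 = 2048.2691

2048.2691 N*m


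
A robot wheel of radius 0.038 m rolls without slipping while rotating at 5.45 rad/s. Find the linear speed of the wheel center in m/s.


v = omega * r = 5.45 * 0.038 = 0.2071

0.2071 m/s


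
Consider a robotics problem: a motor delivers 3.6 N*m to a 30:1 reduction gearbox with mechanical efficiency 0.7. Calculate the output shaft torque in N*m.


tau_out = tau_in * N * eta = 3.6 * 30 * 0.7 = 75.6000

75.6000 N*m


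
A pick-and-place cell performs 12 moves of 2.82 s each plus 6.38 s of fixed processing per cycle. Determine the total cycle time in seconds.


T = 12*2.82 + 6.38 = 40.2200

40.2200 s


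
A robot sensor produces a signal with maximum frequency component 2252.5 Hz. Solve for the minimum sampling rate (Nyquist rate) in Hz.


f_s,min = 2*f_max = 2*2252.5 = 4505.0000

4505.0000 Hz


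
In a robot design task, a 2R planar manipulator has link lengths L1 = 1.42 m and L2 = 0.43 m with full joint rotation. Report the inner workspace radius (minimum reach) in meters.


r_min = |L1 - L2| = |1.42 - 0.43| = 0.9900

0.9900 m


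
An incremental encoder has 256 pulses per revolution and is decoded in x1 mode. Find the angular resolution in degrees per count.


resolution = 360 / (PPR * 1) = 360 / 256 = 1.4062

1.4062 degrees


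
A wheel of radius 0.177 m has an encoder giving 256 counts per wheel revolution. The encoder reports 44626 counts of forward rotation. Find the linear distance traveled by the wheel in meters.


revs = 44626/256 = 174.320312
d = revs * 2*pi*r = 174.320312 * 2*pi*0.177 = 193.8658

193.8658 m


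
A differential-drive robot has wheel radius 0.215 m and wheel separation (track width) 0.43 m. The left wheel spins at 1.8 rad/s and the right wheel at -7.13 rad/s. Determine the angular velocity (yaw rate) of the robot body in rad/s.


omega = r*(wR - wL)/L = 0.215*(-7.13 - (1.8))/0.43 = -4.4650

-4.4650 rad/s


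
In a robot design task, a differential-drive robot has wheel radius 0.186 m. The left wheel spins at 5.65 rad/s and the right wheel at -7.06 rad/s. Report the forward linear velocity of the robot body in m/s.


v = r*(wR + wL)/2 = 0.186*(-7.06 + 5.65)/2 = -0.1311

-0.1311 m/s


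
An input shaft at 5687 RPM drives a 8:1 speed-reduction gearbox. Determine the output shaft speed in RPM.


omega_out = omega_in / N = 5687 / 8 = 710.8750

710.8750 RPM


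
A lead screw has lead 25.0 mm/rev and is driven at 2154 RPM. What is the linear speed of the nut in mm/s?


v = lead * (RPM/60) = 25.0*2154/60 = 897.5000

897.5000 mm/s


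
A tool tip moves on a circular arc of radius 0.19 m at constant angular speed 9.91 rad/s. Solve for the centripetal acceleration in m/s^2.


a_c = omega^2 * r = 9.91^2 * 0.19 = 18.6595

18.6595 m/s^2


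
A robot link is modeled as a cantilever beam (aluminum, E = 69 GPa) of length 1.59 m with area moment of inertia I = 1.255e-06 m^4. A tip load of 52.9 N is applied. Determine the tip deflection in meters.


delta = F*L^3/(3*E*I) = 52.9*1.59^3/(3*6.900e+10*1.255e-06)
      = 212.6410191/259785 = 8.1853e-04

8.1853e-04 m


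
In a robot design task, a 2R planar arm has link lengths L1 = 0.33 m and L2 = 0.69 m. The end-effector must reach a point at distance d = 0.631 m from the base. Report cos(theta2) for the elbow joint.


cos(th2) = (d^2 - L1^2 - L2^2)/(2*L1*L2) = (0.631^2 - 0.33^2 - 0.69^2)/(2*0.33*0.69) = -0.4103

-0.4103


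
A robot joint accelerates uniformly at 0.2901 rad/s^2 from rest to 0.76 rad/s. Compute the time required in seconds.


t = delta_omega / alpha = 0.76 / 0.2901 = 2.6198

2.6198 s


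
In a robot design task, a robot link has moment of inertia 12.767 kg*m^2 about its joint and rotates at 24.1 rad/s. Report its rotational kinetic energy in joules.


KE = (1/2)*I*omega^2 = 0.5*12.767*24.1^2 = 3707.6006

3707.6006 J


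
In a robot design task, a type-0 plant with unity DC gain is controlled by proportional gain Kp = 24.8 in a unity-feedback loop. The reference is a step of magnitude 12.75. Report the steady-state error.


e_ss = R/(1 + Kp) = 12.75/(1 + 24.8) = 12.75/25.8000 = 0.4942

0.4942


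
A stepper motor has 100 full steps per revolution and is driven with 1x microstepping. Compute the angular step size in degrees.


step = 360/(100*1) = 360/100 = 3.6000

3.6000 degrees


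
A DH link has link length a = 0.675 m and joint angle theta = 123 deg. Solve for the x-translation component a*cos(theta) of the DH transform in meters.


a*cos(theta) = 0.675*cos(123 deg) = -0.3676

-0.3676 m


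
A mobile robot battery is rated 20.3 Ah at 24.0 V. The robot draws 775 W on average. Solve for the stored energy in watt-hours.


E = capacity * V = 20.3*24.0 = 487.2000

487.2000 Wh


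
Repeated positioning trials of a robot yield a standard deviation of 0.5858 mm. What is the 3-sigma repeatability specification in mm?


repeatability = 3*sigma = 3*0.5858 = 1.7574

1.7574 mm


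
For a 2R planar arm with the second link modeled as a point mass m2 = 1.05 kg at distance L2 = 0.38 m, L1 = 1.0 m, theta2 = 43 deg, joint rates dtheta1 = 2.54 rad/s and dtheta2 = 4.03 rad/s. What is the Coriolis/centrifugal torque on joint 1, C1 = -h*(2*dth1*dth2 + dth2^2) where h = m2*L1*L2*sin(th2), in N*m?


h = m2*L1*L2*sin(th2) = 1.05*1.0*0.38*sin(43 deg) = 0.272117
C1 = -h*(2*2.54*4.03 + 4.03^2) = -0.272117*36.7133 = -9.9903

-9.9903 N*m


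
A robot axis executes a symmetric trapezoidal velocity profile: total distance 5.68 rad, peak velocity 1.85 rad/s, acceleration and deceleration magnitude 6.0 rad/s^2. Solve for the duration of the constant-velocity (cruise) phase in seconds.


t_acc = v/a = 0.308333 s, d_acc = v^2/(2a) = 0.285208 rad each
d_cruise = 5.68 - 2*0.285208 = 5.109584 rad
t_cruise = d_cruise/v = 5.109584/1.85 = 2.7619

2.7619 s


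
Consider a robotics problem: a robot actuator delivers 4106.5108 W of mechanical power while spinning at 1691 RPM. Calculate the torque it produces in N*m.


omega = 1691 * 2*pi/60 = 177.081106 rad/s
tau = P / omega = 4106.5108 / 177.081106 = 23.1900

23.1900 N*m


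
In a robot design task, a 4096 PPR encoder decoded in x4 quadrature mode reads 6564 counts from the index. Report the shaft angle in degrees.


angle = counts * 360 / (PPR*4) = 6564 * 360 / 16384 = 144.2285

144.2285 degrees


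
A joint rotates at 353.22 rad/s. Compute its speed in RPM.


RPM = 353.22 * 60/(2*pi) = 3373.0025

3373.0025 RPM


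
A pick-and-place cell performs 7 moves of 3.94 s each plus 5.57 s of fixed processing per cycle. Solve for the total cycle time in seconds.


T = 7*3.94 + 5.57 = 33.1500

33.1500 s


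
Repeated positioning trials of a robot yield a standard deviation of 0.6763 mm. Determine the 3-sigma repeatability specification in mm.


repeatability = 3*sigma = 3*0.6763 = 2.0289

2.0289 mm


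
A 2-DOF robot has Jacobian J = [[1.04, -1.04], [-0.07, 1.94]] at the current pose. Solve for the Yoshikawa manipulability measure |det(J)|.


det(J) = 1.04*1.94 - (-1.04)*(-0.07) = 1.9448
|det(J)| = 1.9448

1.9448


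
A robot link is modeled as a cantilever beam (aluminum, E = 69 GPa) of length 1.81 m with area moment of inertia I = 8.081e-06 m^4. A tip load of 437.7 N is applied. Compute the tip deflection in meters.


delta = F*L^3/(3*E*I) = 437.7*1.81^3/(3*6.900e+10*8.081e-06)
      = 2595.4476357/1672767 = 0.0016

0.0016 m


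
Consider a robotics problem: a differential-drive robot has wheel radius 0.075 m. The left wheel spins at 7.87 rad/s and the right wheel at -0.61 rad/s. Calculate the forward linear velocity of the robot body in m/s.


v = r*(wR + wL)/2 = 0.075*(-0.61 + 7.87)/2 = 0.2722

0.2722 m/s


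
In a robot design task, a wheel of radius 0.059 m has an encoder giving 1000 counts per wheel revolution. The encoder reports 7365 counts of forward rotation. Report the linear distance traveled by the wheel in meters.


revs = 7365/1000 = 7.365000
d = revs * 2*pi*r = 7.365000 * 2*pi*0.059 = 2.7303

2.7303 m


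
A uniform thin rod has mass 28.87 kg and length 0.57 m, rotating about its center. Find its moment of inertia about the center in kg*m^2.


I = (1/12)*m*L^2 = (1/12)*28.87*0.57^2 = 0.7817

0.7817 kg*m^2


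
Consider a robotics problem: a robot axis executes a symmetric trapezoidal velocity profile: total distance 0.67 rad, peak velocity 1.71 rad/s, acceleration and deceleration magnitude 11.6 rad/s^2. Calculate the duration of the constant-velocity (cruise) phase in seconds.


t_acc = v/a = 0.147414 s, d_acc = v^2/(2a) = 0.126039 rad each
d_cruise = 0.67 - 2*0.126039 = 0.417922 rad
t_cruise = d_cruise/v = 0.417922/1.71 = 0.2444

0.2444 s


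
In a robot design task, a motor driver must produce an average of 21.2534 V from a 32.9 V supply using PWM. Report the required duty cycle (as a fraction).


D = V_avg/V_supply = 21.2534/32.9 = 0.6460

0.6460


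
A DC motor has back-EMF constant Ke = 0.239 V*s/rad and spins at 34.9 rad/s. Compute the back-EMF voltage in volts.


V_emf = Ke * omega = 0.239*34.9 = 8.3411

8.3411 V


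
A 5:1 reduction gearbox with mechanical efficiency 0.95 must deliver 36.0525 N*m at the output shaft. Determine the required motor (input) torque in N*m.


tau_in = tau_out / (N * eta) = 36.0525 / (5 * 0.95) = 7.5900

7.5900 N*m


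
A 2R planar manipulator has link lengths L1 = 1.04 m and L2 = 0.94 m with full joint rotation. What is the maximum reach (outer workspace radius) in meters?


r_max = L1 + L2 = 1.04 + 0.94 = 1.9800

1.9800 m


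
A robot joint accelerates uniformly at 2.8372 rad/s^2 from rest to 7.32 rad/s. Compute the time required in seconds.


t = delta_omega / alpha = 7.32 / 2.8372 = 2.5800

2.5800 s


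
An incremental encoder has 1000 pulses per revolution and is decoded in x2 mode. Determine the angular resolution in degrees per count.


resolution = 360 / (PPR * 2) = 360 / 2000 = 0.1800

0.1800 degrees


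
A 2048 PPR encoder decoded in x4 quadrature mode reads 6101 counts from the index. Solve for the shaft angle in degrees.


angle = counts * 360 / (PPR*4) = 6101 * 360 / 8192 = 268.1104

268.1104 degrees


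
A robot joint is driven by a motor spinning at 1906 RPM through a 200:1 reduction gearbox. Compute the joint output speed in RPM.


omega_joint = omega_motor / N = 1906 / 200 = 9.5300

9.5300 RPM


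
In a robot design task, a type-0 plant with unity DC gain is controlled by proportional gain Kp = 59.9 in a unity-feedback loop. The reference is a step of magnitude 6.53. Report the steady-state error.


e_ss = R/(1 + Kp) = 6.53/(1 + 59.9) = 6.53/60.9000 = 0.1072

0.1072


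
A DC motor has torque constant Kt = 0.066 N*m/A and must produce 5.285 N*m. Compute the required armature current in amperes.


I = tau / Kt = 5.285/0.066 = 80.0758

80.0758 A


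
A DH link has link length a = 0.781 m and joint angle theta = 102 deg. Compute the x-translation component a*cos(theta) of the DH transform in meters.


a*cos(theta) = 0.781*cos(102 deg) = -0.1624

-0.1624 m


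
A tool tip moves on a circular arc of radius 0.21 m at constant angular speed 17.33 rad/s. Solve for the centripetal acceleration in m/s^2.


a_c = omega^2 * r = 17.33^2 * 0.21 = 63.0691

63.0691 m/s^2


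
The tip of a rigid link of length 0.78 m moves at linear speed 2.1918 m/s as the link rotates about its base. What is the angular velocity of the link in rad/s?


omega = v / L = 2.1918 / 0.78 = 2.8100

2.8100 rad/s


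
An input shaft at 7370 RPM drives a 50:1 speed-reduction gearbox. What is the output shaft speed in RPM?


omega_out = omega_in / N = 7370 / 50 = 147.4000

147.4000 RPM


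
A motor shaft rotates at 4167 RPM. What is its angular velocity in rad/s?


omega = 4167 * 2*pi/60 = 436.3672

436.3672 rad/s


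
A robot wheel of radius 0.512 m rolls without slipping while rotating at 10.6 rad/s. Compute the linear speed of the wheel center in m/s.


v = omega * r = 10.6 * 0.512 = 5.4272

5.4272 m/s


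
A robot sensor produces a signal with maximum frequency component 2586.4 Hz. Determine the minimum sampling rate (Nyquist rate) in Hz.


f_s,min = 2*f_max = 2*2586.4 = 5172.8000

5172.8000 Hz


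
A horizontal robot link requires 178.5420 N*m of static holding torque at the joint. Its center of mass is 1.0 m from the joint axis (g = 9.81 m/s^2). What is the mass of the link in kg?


m = tau / (g*L) = 178.5420 / (9.81 * 1.0) = 18.2000

18.2000 kg


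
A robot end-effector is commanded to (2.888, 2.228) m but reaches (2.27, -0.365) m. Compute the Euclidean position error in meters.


dx = 2.27 - (2.888) = -0.6180, dy = -0.365 - (2.228) = -2.5930
err = sqrt(0.381924 + 6.723649) = 2.6656

2.6656 m


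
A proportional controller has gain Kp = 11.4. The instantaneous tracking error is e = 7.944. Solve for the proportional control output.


u_P = Kp * e = 11.4 * 7.944 = 90.5616

90.5616


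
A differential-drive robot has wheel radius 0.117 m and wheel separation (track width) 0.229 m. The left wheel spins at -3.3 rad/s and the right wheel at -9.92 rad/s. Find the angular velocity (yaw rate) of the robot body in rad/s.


omega = r*(wR - wL)/L = 0.117*(-9.92 - (-3.3))/0.229 = -3.3823

-3.3823 rad/s


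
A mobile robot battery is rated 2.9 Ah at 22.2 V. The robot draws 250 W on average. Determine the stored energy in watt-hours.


E = capacity * V = 2.9*22.2 = 64.3800

64.3800 Wh


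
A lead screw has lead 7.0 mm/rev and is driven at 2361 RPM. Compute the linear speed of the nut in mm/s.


v = lead * (RPM/60) = 7.0*2361/60 = 275.4500

275.4500 mm/s


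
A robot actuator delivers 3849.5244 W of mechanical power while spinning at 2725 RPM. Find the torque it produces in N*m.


omega = 2725 * 2*pi/60 = 285.361333 rad/s
tau = P / omega = 3849.5244 / 285.361333 = 13.4900

13.4900 N*m


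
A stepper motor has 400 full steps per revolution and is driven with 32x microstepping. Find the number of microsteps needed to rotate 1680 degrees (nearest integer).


step_size = 360/(400*32) = 360/12800 = 0.028125 deg
n = 1680/(360/12800) = 1680*12800/360 = 59733.3333 -> 59733

59733 steps


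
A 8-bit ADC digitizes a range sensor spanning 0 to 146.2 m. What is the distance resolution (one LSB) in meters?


res = range / 2^n = 146.2/2^8 = 146.2/256 = 0.5711

0.5711 m


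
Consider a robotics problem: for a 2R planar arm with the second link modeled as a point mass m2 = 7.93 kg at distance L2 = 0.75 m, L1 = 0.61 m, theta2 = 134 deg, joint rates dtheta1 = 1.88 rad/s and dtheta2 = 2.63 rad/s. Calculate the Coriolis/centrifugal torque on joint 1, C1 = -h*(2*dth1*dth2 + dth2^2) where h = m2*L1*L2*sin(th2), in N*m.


h = m2*L1*L2*sin(th2) = 7.93*0.61*0.75*sin(134 deg) = 2.609747
C1 = -h*(2*1.88*2.63 + 2.63^2) = -2.609747*16.8057 = -43.8586

-43.8586 N*m


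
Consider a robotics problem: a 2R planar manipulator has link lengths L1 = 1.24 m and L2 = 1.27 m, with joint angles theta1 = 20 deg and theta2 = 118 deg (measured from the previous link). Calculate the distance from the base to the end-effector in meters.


x = L1*cos(th1) + L2*cos(th1+th2) = 0.221425
y = L1*sin(th1) + L2*sin(th1+th2) = 1.273901
d = sqrt(x^2 + y^2) = sqrt(0.049029 + 1.622824) = 1.2930

1.2930 m


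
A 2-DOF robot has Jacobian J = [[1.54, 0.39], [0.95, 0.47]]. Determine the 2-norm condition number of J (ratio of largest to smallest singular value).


JJ^T eigenvalues: trace(JJ^T) = 3.6471, det(JJ^T) = det(J)^2 = 0.12482089
s_max^2 = (3.6471 + sqrt(12.80205485))/2 = 3.61254796
s_min^2 = (3.6471 - sqrt(12.80205485))/2 = 0.03455204
kappa = s_max/s_min = sqrt(3.61254796/0.03455204) = 10.2252

10.2252


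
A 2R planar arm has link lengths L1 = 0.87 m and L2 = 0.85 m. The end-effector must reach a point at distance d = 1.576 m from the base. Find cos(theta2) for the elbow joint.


cos(th2) = (d^2 - L1^2 - L2^2)/(2*L1*L2) = (1.576^2 - 0.87^2 - 0.85^2)/(2*0.87*0.85) = 0.6791

0.6791


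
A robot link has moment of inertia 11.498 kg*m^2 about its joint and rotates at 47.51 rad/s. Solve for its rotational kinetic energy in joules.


KE = (1/2)*I*omega^2 = 0.5*11.498*47.51^2 = 12976.6434

12976.6434 J


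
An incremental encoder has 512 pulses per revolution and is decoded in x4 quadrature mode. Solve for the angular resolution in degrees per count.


resolution = 360 / (PPR * 4) = 360 / 2048 = 0.1758

0.1758 degrees


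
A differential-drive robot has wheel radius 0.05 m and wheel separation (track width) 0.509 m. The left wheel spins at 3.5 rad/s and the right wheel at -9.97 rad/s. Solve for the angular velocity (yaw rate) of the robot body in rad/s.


omega = r*(wR - wL)/L = 0.05*(-9.97 - (3.5))/0.509 = -1.3232

-1.3232 rad/s


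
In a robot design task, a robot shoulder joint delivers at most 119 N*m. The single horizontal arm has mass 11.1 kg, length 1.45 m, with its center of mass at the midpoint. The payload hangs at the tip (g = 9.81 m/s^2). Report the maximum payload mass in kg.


tau_arm = m_arm*g*(L/2) = 11.1*9.81*1.45/2 = 78.9460 N*m
tau_payload = tau_max - tau_arm = 119 - 78.9460 = 40.0540
m_payload = tau_payload / (g*L) = 40.0540 / (9.81*1.45) = 2.8158

2.8158 kg


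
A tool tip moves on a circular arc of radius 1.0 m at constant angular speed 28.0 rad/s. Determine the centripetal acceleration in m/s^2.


a_c = omega^2 * r = 28.0^2 * 1.0 = 784.0000

784.0000 m/s^2


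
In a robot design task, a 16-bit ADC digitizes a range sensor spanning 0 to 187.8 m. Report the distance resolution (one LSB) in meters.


res = range / 2^n = 187.8/2^16 = 187.8/65536 = 0.0029

0.0029 m


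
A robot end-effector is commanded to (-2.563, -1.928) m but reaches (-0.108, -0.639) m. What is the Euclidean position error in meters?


dx = -0.108 - (-2.563) = 2.4550, dy = -0.639 - (-1.928) = 1.2890
err = sqrt(6.027025 + 1.661521) = 2.7728

2.7728 m


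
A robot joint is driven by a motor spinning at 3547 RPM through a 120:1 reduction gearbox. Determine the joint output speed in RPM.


omega_joint = omega_motor / N = 3547 / 120 = 29.5583

29.5583 RPM


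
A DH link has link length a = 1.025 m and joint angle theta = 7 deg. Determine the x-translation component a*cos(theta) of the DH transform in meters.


a*cos(theta) = 1.025*cos(7 deg) = 1.0174

1.0174 m


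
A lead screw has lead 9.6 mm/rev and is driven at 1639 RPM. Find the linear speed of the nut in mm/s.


v = lead * (RPM/60) = 9.6*1639/60 = 262.2400

262.2400 mm/s


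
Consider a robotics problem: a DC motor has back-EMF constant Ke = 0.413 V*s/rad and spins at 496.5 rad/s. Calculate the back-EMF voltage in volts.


V_emf = Ke * omega = 0.413*496.5 = 205.0545

205.0545 V


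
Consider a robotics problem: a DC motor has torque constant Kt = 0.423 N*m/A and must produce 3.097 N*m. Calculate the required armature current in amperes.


I = tau / Kt = 3.097/0.423 = 7.3215

7.3215 A


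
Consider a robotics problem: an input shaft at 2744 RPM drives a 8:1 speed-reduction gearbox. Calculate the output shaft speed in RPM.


omega_out = omega_in / N = 2744 / 8 = 343.0000

343.0000 RPM


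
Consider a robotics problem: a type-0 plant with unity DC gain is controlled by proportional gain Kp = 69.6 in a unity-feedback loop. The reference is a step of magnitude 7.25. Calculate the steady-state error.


e_ss = R/(1 + Kp) = 7.25/(1 + 69.6) = 7.25/70.6000 = 0.1027

0.1027


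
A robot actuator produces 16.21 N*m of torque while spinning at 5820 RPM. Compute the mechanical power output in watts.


omega = 5820 * 2*pi/60 = 609.468975 rad/s
P = tau * omega = 16.21 * 609.468975 = 9879.4921

9879.4921 W


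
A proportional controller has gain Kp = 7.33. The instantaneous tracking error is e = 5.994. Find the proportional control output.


u_P = Kp * e = 7.33 * 5.994 = 43.9360

43.9360


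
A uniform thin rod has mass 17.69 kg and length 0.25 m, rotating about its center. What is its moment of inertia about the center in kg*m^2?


I = (1/12)*m*L^2 = (1/12)*17.69*0.25^2 = 0.0921

0.0921 kg*m^2


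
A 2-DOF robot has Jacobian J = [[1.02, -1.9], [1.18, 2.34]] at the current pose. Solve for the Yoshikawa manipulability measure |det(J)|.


det(J) = 1.02*2.34 - (-1.9)*(1.18) = 4.6288
|det(J)| = 4.6288

4.6288


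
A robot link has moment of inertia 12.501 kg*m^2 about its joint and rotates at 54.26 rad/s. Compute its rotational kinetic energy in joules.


KE = (1/2)*I*omega^2 = 0.5*12.501*54.26^2 = 18402.3946

18402.3946 J


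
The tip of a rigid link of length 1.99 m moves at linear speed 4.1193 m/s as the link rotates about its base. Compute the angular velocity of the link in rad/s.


omega = v / L = 4.1193 / 1.99 = 2.0700

2.0700 rad/s


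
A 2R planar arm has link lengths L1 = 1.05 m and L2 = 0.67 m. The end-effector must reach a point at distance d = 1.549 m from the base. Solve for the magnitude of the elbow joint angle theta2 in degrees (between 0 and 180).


cos(th2) = (d^2 - L1^2 - L2^2)/(2*L1*L2) = (1.549^2 - 1.05^2 - 0.67^2)/(2*1.05*0.67) = 0.60270149
th2 = acos(0.60270149) = 52.9364 deg

52.9364 degrees


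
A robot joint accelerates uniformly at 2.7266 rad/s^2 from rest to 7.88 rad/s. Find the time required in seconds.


t = delta_omega / alpha = 7.88 / 2.7266 = 2.8900

2.8900 s


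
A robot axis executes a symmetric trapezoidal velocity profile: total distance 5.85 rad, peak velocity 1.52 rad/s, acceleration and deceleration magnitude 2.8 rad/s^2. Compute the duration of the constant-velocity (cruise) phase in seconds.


t_acc = v/a = 0.542857 s, d_acc = v^2/(2a) = 0.412571 rad each
d_cruise = 5.85 - 2*0.412571 = 5.024858 rad
t_cruise = d_cruise/v = 5.024858/1.52 = 3.3058

3.3058 s


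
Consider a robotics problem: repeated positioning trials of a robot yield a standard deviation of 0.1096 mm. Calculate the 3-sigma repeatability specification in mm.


repeatability = 3*sigma = 3*0.1096 = 0.3288

0.3288 mm


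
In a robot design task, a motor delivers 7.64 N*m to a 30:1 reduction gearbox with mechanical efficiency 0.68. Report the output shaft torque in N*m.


tau_out = tau_in * N * eta = 7.64 * 30 * 0.68 = 155.8560

155.8560 N*m


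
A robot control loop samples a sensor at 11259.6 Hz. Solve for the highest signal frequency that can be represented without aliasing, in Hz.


f_max = f_s/2 = 11259.6/2 = 5629.8000

5629.8000 Hz


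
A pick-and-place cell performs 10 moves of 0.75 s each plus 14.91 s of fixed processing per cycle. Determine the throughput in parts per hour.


T_cycle = 10*0.75 + 14.91 = 22.4100 s
rate = 3600/T = 160.6426

160.6426 parts/hour


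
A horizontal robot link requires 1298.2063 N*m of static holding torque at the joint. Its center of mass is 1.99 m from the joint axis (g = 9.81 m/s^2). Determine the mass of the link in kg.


m = tau / (g*L) = 1298.2063 / (9.81 * 1.99) = 66.5000

66.5000 kg


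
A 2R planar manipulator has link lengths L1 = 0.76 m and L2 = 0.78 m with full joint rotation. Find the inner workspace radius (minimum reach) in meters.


r_min = |L1 - L2| = |0.76 - 0.78| = 0.0200

0.0200 m


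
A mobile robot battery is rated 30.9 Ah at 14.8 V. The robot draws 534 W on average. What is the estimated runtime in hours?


E = 30.9*14.8 = 457.3200 Wh
t = E/P = 457.3200/534 = 0.8564

0.8564 hours


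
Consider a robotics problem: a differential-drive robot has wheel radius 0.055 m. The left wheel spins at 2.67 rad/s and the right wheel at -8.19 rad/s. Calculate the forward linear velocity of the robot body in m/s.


v = r*(wR + wL)/2 = 0.055*(-8.19 + 2.67)/2 = -0.1518

-0.1518 m/s


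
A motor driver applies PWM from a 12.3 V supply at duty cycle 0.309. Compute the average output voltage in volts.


V_avg = V_supply * D = 12.3*0.309 = 3.8007

3.8007 V


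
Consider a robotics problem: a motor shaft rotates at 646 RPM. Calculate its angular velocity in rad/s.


omega = 646 * 2*pi/60 = 67.6490

67.6490 rad/s


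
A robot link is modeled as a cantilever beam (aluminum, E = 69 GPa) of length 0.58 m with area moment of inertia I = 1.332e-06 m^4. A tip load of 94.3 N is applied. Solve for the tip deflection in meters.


delta = F*L^3/(3*E*I) = 94.3*0.58^3/(3*6.900e+10*1.332e-06)
      = 18.3990616/275724 = 6.6730e-05

6.6730e-05 m


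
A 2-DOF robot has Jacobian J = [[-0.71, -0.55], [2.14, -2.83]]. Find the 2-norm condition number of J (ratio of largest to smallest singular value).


JJ^T eigenvalues: trace(JJ^T) = 13.3951, det(JJ^T) = det(J)^2 = 10.15250769
s_max^2 = (13.3951 + sqrt(138.81867325))/2 = 12.58861682
s_min^2 = (13.3951 - sqrt(138.81867325))/2 = 0.80648318
kappa = s_max/s_min = sqrt(12.58861682/0.80648318) = 3.9509

3.9509


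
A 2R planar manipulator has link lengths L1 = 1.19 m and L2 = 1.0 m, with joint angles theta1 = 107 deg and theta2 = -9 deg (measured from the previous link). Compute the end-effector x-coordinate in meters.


x = L1*cos(th1) + L2*cos(th1+th2) = 1.19*cos(107 deg) + 1.0*cos(98 deg) = -0.4871

-0.4871 m


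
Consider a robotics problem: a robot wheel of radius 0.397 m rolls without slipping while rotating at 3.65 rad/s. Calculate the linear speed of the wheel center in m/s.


v = omega * r = 3.65 * 0.397 = 1.4490

1.4490 m/s


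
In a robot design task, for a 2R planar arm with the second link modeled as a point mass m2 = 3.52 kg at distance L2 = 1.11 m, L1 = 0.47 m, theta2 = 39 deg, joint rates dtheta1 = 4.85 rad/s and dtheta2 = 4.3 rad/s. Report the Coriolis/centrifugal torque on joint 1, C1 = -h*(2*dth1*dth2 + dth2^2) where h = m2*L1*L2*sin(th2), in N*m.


h = m2*L1*L2*sin(th2) = 3.52*0.47*1.11*sin(39 deg) = 1.155674
C1 = -h*(2*4.85*4.3 + 4.3^2) = -1.155674*60.2000 = -69.5716

-69.5716 N*m


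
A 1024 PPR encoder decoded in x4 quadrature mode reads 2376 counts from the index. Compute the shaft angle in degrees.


angle = counts * 360 / (PPR*4) = 2376 * 360 / 4096 = 208.8281

208.8281 degrees


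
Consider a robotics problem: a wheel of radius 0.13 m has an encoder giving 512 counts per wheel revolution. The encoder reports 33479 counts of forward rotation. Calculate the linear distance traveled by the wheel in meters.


revs = 33479/512 = 65.388672
d = revs * 2*pi*r = 65.388672 * 2*pi*0.13 = 53.4104

53.4104 m


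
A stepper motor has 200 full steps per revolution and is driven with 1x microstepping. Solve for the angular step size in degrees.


step = 360/(200*1) = 360/200 = 1.8000

1.8000 degrees


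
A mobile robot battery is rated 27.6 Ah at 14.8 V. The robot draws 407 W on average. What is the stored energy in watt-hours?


E = capacity * V = 27.6*14.8 = 408.4800

408.4800 Wh


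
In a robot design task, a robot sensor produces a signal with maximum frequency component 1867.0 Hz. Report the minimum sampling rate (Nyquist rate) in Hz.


f_s,min = 2*f_max = 2*1867.0 = 3734.0000

3734.0000 Hz


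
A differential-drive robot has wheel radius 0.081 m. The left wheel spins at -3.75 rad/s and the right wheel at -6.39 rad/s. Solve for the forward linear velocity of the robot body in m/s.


v = r*(wR + wL)/2 = 0.081*(-6.39 + -3.75)/2 = -0.4107

-0.4107 m/s


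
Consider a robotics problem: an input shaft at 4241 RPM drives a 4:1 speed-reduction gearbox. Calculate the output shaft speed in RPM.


omega_out = omega_in / N = 4241 / 4 = 1060.2500

1060.2500 RPM


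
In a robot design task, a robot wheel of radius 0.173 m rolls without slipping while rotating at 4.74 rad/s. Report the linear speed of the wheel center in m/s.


v = omega * r = 4.74 * 0.173 = 0.8200

0.8200 m/s


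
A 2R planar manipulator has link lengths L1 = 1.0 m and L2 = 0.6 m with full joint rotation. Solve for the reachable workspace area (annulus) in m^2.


r_max = L1 + L2 = 1.6000, r_min = |L1 - L2| = 0.4000
A = pi*(r_max^2 - r_min^2) = pi*(2.5600 - 0.1600) = 7.5398

7.5398 m^2


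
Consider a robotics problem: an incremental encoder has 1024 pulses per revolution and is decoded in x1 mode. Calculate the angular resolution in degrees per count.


resolution = 360 / (PPR * 1) = 360 / 1024 = 0.3516

0.3516 degrees


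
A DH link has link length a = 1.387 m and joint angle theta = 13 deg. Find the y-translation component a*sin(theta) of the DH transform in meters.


a*sin(theta) = 1.387*sin(13 deg) = 0.3120

0.3120 m


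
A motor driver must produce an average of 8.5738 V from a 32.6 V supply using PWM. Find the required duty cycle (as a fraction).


D = V_avg/V_supply = 8.5738/32.6 = 0.2630

0.2630


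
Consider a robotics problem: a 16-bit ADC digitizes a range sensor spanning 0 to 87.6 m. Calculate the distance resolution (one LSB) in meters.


res = range / 2^n = 87.6/2^16 = 87.6/65536 = 0.0013

0.0013 m


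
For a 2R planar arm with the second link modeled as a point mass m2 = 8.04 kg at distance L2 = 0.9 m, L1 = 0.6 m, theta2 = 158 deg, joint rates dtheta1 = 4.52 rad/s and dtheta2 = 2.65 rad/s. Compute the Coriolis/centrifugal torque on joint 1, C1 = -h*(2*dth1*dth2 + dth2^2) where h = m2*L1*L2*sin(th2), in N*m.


h = m2*L1*L2*sin(th2) = 8.04*0.6*0.9*sin(158 deg) = 1.626392
C1 = -h*(2*4.52*2.65 + 2.65^2) = -1.626392*30.9785 = -50.3832

-50.3832 N*m


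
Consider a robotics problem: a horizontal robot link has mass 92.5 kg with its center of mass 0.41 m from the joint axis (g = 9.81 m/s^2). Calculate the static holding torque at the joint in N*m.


tau = m*g*L = 92.5 * 9.81 * 0.41 = 372.0443

372.0443 N*m


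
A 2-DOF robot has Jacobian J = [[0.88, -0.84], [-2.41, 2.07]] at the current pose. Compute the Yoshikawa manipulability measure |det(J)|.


det(J) = 0.88*2.07 - (-0.84)*(-2.41) = -0.2028
|det(J)| = 0.2028

0.2028


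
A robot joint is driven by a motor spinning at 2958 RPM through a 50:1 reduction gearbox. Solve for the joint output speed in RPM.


omega_joint = omega_motor / N = 2958 / 50 = 59.1600

59.1600 RPM


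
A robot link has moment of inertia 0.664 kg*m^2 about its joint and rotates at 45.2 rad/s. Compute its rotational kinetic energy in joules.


KE = (1/2)*I*omega^2 = 0.5*0.664*45.2^2 = 678.2893

678.2893 J


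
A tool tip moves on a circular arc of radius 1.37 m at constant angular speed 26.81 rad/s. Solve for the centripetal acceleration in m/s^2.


a_c = omega^2 * r = 26.81^2 * 1.37 = 984.7233

984.7233 m/s^2


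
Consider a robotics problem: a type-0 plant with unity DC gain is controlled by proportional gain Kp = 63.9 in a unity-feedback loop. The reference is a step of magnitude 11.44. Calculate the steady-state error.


e_ss = R/(1 + Kp) = 11.44/(1 + 63.9) = 11.44/64.9000 = 0.1763

0.1763


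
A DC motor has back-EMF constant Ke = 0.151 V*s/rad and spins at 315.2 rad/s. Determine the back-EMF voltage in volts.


V_emf = Ke * omega = 0.151*315.2 = 47.5952

47.5952 V


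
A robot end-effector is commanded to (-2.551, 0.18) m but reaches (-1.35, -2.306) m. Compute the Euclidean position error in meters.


dx = -1.35 - (-2.551) = 1.2010, dy = -2.306 - (0.18) = -2.4860
err = sqrt(1.442401 + 6.180196) = 2.7609

2.7609 m


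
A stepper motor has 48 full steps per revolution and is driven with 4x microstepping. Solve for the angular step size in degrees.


step = 360/(48*4) = 360/192 = 1.8750

1.8750 degrees


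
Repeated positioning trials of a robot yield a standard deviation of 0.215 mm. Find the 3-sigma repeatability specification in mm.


repeatability = 3*sigma = 3*0.215 = 0.6450

0.6450 mm


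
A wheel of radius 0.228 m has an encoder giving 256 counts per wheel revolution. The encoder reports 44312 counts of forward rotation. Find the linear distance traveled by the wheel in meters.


revs = 44312/256 = 173.093750
d = revs * 2*pi*r = 173.093750 * 2*pi*0.228 = 247.9683

247.9683 m


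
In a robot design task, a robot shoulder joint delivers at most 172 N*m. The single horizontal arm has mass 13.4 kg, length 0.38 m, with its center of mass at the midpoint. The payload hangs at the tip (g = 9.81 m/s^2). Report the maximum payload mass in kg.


tau_arm = m_arm*g*(L/2) = 13.4*9.81*0.38/2 = 24.9763 N*m
tau_payload = tau_max - tau_arm = 172 - 24.9763 = 147.0237
m_payload = tau_payload / (g*L) = 147.0237 / (9.81*0.38) = 39.4398

39.4398 kg


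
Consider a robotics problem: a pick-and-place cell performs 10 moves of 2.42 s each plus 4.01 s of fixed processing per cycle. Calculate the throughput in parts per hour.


T_cycle = 10*2.42 + 4.01 = 28.2100 s
rate = 3600/T = 127.6143

127.6143 parts/hour


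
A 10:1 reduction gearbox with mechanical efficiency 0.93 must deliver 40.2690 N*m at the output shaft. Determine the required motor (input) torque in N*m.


tau_in = tau_out / (N * eta) = 40.2690 / (10 * 0.93) = 4.3300

4.3300 N*m


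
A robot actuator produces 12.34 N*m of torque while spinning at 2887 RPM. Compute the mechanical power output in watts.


omega = 2887 * 2*pi/60 = 302.325933 rad/s
P = tau * omega = 12.34 * 302.325933 = 3730.7020

3730.7020 W


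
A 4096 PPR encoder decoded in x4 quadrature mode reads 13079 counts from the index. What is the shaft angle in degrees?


angle = counts * 360 / (PPR*4) = 13079 * 360 / 16384 = 287.3804

287.3804 degrees


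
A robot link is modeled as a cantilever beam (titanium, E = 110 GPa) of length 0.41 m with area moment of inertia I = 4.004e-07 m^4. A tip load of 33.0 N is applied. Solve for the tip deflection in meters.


delta = F*L^3/(3*E*I) = 33.0*0.41^3/(3*1.100e+11*4.004e-07)
      = 2.274393/132132 = 1.7213e-05

1.7213e-05 m


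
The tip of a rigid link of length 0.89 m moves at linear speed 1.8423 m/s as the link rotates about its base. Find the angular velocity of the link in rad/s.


omega = v / L = 1.8423 / 0.89 = 2.0700

2.0700 rad/s


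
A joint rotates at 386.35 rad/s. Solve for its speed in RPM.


RPM = 386.35 * 60/(2*pi) = 3689.3707

3689.3707 RPM


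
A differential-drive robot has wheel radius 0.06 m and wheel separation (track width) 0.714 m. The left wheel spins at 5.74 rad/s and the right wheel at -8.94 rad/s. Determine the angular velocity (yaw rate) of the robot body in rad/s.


omega = r*(wR - wL)/L = 0.06*(-8.94 - (5.74))/0.714 = -1.2336

-1.2336 rad/s


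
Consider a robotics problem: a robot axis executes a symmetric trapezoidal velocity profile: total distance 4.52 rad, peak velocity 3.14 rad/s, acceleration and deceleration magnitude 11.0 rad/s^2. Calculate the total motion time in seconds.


t_acc = v/a = 3.14/11.0 = 0.285455 s
d_acc = v^2/(2a) = 0.448164 rad (each ramp)
d_cruise = 4.52 - 2*0.448164 = 3.623672 rad
t_cruise = 3.623672/3.14 = 1.154036 s
t_total = 2*0.285455 + 1.154036 = 1.7249

1.7249 s
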